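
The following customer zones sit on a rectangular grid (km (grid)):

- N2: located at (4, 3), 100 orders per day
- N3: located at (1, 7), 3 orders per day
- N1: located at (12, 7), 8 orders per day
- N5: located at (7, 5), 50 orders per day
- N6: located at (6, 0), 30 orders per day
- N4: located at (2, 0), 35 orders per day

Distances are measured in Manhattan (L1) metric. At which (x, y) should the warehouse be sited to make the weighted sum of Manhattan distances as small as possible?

(4, 3)

Manhattan distance separates: Σwᵢ(|x−xᵢ|+|y−yᵢ|) = Σwᵢ|x−xᵢ| + Σwᵢ|y−yᵢ|, so x and y are optimised independently as 1-D weighted medians.
Total weight W = 226; half = 113.
x-coordinate, sorted with cumulative weight:
  x=1 (N3, w=3) cum 3
  x=2 (N4, w=35) cum 38
  x=4 (N2, w=100) cum 138  ← median
  x=6 (N6, w=30) cum 168
  x=7 (N5, w=50) cum 218
  x=12 (N1, w=8) cum 226
⇒ x* = 4
y-coordinate, sorted with cumulative weight:
  y=0 (N6, w=30) cum 30
  y=0 (N4, w=35) cum 65
  y=3 (N2, w=100) cum 165  ← median
  y=5 (N5, w=50) cum 215
  y=7 (N3, w=3) cum 218
  y=7 (N1, w=8) cum 226
⇒ y* = 3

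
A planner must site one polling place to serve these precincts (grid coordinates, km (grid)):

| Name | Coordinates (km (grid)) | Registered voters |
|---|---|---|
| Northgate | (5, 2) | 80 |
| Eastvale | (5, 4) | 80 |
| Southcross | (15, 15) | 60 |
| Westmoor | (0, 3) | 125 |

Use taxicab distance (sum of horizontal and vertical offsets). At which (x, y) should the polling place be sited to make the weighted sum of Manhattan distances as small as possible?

(5, 3)

Manhattan distance separates: Σwᵢ(|x−xᵢ|+|y−yᵢ|) = Σwᵢ|x−xᵢ| + Σwᵢ|y−yᵢ|, so x and y are optimised independently as 1-D weighted medians.
Total weight W = 345; half = 172.5.
x-coordinate, sorted with cumulative weight:
  x=0 (Westmoor, w=125) cum 125
  x=5 (Northgate, w=80) cum 205  ← median
  x=5 (Eastvale, w=80) cum 285
  x=15 (Southcross, w=60) cum 345
⇒ x* = 5
y-coordinate, sorted with cumulative weight:
  y=2 (Northgate, w=80) cum 80
  y=3 (Westmoor, w=125) cum 205  ← median
  y=4 (Eastvale, w=80) cum 285
  y=15 (Southcross, w=60) cum 345
⇒ y* = 3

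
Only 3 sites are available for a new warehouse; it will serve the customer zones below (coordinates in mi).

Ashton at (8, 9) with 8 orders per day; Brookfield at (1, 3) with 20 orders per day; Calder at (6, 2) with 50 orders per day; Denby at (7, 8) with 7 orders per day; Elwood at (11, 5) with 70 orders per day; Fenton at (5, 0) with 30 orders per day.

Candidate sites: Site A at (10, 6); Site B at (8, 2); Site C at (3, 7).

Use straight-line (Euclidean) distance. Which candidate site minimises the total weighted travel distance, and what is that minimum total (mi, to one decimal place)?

Site B, total 745.2 mi

Total weighted distance at each candidate:
  Site A (10, 6): total = 860.0
  Site B (8, 2): total = 745.2
  Site C (3, 7): total = 1248.6
Minimum is at Site B with total 745.2 mi.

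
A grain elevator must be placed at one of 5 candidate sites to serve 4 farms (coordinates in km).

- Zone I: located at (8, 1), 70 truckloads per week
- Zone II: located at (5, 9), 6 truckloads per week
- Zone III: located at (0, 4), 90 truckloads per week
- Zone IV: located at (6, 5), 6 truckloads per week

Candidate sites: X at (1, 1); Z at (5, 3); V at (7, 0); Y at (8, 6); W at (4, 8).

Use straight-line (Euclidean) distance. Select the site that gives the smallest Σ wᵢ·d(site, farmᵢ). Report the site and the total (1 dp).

Total weighted distance at each candidate:
  X (1, 1): total = 866.7
  Z (5, 3): total = 760.7
  V (7, 0): total = 910.5
  Y (8, 6): total = 1131.0
  W (4, 8): total = 1103.6
Minimum is at Z with total 760.7 km.

Z, total 760.7 km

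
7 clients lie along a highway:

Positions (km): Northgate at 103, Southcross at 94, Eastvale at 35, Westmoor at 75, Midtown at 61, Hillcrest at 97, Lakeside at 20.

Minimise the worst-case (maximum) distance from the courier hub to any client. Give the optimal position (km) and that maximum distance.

location 61.5, max distance 41.5

The 1-center on a line is the midpoint of the two extreme points: leftmost at 20, rightmost at 103.
Optimal location = (20 + 103)/2 = 61.5; maximum distance = (103 − 20)/2 = 41.5.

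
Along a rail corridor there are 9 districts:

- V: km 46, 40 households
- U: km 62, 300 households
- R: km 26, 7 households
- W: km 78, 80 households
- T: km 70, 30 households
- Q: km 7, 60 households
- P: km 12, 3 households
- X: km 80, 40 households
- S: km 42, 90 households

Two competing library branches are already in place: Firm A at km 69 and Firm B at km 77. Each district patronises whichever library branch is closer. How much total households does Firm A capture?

530

The indifferent point is the midpoint (69+77)/2 = 73; districts left of it (closer to Firm A at 69) go to Firm A, those right go to Firm B.
  Q at 7 (w=60) → Firm A
  P at 12 (w=3) → Firm A
  R at 26 (w=7) → Firm A
  S at 42 (w=90) → Firm A
  V at 46 (w=40) → Firm A
  U at 62 (w=300) → Firm A
  T at 70 (w=30) → Firm A
  W at 78 (w=80) → Firm B
  X at 80 (w=40) → Firm B
Firm A captures 530; Firm B captures 120.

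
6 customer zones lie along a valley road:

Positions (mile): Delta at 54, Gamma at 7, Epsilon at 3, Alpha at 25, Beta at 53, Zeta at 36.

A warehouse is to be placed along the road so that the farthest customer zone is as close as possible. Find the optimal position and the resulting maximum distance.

The 1-center on a line is the midpoint of the two extreme points: leftmost at 3, rightmost at 54.
Optimal location = (3 + 54)/2 = 28.5; maximum distance = (54 − 3)/2 = 25.5.

location 28.5, max distance 25.5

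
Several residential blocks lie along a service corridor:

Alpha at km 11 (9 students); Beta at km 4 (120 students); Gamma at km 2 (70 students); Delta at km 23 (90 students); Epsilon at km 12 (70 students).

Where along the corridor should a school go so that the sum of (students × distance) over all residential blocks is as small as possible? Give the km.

For a sum of weighted absolute distances on a line, the optimum is the weighted median (not the mean). Total weight W = 359; half-weight = 179.5.
Sort by position and accumulate weight:
  km 2 (Gamma, w=70) → cum 70
  km 4 (Beta, w=120) → cum 190  ≥ 179.5 → median here
  km 11 (Alpha, w=9) → cum 199
  km 12 (Epsilon, w=70) → cum 269
  km 23 (Delta, w=90) → cum 359
Optimal location: km 4.

x = 4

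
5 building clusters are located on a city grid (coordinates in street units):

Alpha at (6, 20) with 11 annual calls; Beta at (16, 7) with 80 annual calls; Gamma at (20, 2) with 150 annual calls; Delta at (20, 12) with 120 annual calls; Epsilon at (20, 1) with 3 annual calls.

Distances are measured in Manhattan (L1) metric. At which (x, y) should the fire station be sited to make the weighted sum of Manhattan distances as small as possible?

Manhattan distance separates: Σwᵢ(|x−xᵢ|+|y−yᵢ|) = Σwᵢ|x−xᵢ| + Σwᵢ|y−yᵢ|, so x and y are optimised independently as 1-D weighted medians.
Total weight W = 364; half = 182.
x-coordinate, sorted with cumulative weight:
  x=6 (Alpha, w=11) cum 11
  x=16 (Beta, w=80) cum 91
  x=20 (Gamma, w=150) cum 241  ← median
  x=20 (Delta, w=120) cum 361
  x=20 (Epsilon, w=3) cum 364
⇒ x* = 20
y-coordinate, sorted with cumulative weight:
  y=1 (Epsilon, w=3) cum 3
  y=2 (Gamma, w=150) cum 153
  y=7 (Beta, w=80) cum 233  ← median
  y=12 (Delta, w=120) cum 353
  y=20 (Alpha, w=11) cum 364
⇒ y* = 7

(20, 7)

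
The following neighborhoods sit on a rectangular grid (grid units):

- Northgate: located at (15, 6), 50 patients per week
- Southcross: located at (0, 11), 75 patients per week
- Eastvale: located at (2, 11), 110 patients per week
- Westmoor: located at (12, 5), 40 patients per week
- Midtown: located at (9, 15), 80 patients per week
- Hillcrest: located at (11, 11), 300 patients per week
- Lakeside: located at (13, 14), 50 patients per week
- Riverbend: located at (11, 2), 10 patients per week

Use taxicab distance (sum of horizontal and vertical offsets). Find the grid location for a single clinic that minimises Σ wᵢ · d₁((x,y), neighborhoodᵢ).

Manhattan distance separates: Σwᵢ(|x−xᵢ|+|y−yᵢ|) = Σwᵢ|x−xᵢ| + Σwᵢ|y−yᵢ|, so x and y are optimised independently as 1-D weighted medians.
Total weight W = 715; half = 357.5.
x-coordinate, sorted with cumulative weight:
  x=0 (Southcross, w=75) cum 75
  x=2 (Eastvale, w=110) cum 185
  x=9 (Midtown, w=80) cum 265
  x=11 (Hillcrest, w=300) cum 565  ← median
  x=11 (Riverbend, w=10) cum 575
  x=12 (Westmoor, w=40) cum 615
  x=13 (Lakeside, w=50) cum 665
  x=15 (Northgate, w=50) cum 715
⇒ x* = 11
y-coordinate, sorted with cumulative weight:
  y=2 (Riverbend, w=10) cum 10
  y=5 (Westmoor, w=40) cum 50
  y=6 (Northgate, w=50) cum 100
  y=11 (Southcross, w=75) cum 175
  y=11 (Eastvale, w=110) cum 285
  y=11 (Hillcrest, w=300) cum 585  ← median
  y=14 (Lakeside, w=50) cum 635
  y=15 (Midtown, w=80) cum 715
⇒ y* = 11

(11, 11)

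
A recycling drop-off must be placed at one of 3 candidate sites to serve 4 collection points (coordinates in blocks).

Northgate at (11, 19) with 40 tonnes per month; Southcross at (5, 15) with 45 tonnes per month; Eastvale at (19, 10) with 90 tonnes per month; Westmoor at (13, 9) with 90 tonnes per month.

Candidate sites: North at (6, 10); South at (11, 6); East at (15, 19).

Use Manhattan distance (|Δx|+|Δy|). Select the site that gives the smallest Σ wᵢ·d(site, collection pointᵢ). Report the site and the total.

North, total 2720 blocks

Total weighted distance at each candidate:
  North (6, 10): total = 2720
  South (11, 6): total = 2725
  East (15, 19): total = 3040
Minimum is at North with total 2720 blocks.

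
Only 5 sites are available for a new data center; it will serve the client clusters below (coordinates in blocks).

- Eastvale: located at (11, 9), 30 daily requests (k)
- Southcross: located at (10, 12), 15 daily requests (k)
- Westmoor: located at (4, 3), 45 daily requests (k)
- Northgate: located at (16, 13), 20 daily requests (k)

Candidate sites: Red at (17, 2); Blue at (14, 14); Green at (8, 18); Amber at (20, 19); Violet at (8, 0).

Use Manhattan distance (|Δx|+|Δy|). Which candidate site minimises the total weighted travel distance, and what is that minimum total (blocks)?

Violet, total 1305 blocks

Total weighted distance at each candidate:
  Red (17, 2): total = 1515
  Blue (14, 14): total = 1335
  Green (8, 18): total = 1595
  Amber (20, 19): total = 2465
  Violet (8, 0): total = 1305
Minimum is at Violet with total 1305 blocks.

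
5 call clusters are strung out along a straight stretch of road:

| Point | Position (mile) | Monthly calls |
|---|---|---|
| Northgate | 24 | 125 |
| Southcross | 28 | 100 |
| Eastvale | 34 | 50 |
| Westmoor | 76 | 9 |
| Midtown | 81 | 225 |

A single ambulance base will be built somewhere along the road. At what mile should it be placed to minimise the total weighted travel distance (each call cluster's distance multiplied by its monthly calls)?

For a sum of weighted absolute distances on a line, the optimum is the weighted median (not the mean). Total weight W = 509; half-weight = 254.5.
Sort by position and accumulate weight:
  mile 24 (Northgate, w=125) → cum 125
  mile 28 (Southcross, w=100) → cum 225
  mile 34 (Eastvale, w=50) → cum 275  ≥ 254.5 → median here
  mile 76 (Westmoor, w=9) → cum 284
  mile 81 (Midtown, w=225) → cum 509
Optimal location: mile 34.

x = 34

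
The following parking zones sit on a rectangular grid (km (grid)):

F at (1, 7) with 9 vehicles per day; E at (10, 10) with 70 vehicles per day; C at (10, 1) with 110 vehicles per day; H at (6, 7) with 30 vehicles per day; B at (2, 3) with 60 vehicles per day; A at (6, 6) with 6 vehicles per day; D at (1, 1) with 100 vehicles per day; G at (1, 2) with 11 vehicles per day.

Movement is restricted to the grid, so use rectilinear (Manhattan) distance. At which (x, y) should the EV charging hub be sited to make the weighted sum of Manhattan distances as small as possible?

(6, 1)

Manhattan distance separates: Σwᵢ(|x−xᵢ|+|y−yᵢ|) = Σwᵢ|x−xᵢ| + Σwᵢ|y−yᵢ|, so x and y are optimised independently as 1-D weighted medians.
Total weight W = 396; half = 198.
x-coordinate, sorted with cumulative weight:
  x=1 (F, w=9) cum 9
  x=1 (D, w=100) cum 109
  x=1 (G, w=11) cum 120
  x=2 (B, w=60) cum 180
  x=6 (H, w=30) cum 210  ← median
  x=6 (A, w=6) cum 216
  x=10 (E, w=70) cum 286
  x=10 (C, w=110) cum 396
⇒ x* = 6
y-coordinate, sorted with cumulative weight:
  y=1 (C, w=110) cum 110
  y=1 (D, w=100) cum 210  ← median
  y=2 (G, w=11) cum 221
  y=3 (B, w=60) cum 281
  y=6 (A, w=6) cum 287
  y=7 (F, w=9) cum 296
  y=7 (H, w=30) cum 326
  y=10 (E, w=70) cum 396
⇒ y* = 1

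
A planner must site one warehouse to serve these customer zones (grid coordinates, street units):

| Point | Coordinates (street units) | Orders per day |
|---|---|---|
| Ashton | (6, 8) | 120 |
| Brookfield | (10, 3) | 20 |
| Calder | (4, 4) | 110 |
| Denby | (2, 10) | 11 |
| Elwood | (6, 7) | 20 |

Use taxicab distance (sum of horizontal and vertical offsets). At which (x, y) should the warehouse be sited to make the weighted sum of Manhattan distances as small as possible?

(6, 7)

Manhattan distance separates: Σwᵢ(|x−xᵢ|+|y−yᵢ|) = Σwᵢ|x−xᵢ| + Σwᵢ|y−yᵢ|, so x and y are optimised independently as 1-D weighted medians.
Total weight W = 281; half = 140.5.
x-coordinate, sorted with cumulative weight:
  x=2 (Denby, w=11) cum 11
  x=4 (Calder, w=110) cum 121
  x=6 (Ashton, w=120) cum 241  ← median
  x=6 (Elwood, w=20) cum 261
  x=10 (Brookfield, w=20) cum 281
⇒ x* = 6
y-coordinate, sorted with cumulative weight:
  y=3 (Brookfield, w=20) cum 20
  y=4 (Calder, w=110) cum 130
  y=7 (Elwood, w=20) cum 150  ← median
  y=8 (Ashton, w=120) cum 270
  y=10 (Denby, w=11) cum 281
⇒ y* = 7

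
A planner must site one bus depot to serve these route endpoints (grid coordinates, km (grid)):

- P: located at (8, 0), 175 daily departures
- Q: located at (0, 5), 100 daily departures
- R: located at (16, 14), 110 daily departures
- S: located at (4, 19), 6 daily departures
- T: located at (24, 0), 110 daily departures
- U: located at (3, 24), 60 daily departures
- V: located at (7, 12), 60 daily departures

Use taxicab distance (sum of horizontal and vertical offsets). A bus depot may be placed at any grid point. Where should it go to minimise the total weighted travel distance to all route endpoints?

Manhattan distance separates: Σwᵢ(|x−xᵢ|+|y−yᵢ|) = Σwᵢ|x−xᵢ| + Σwᵢ|y−yᵢ|, so x and y are optimised independently as 1-D weighted medians.
Total weight W = 621; half = 310.5.
x-coordinate, sorted with cumulative weight:
  x=0 (Q, w=100) cum 100
  x=3 (U, w=60) cum 160
  x=4 (S, w=6) cum 166
  x=7 (V, w=60) cum 226
  x=8 (P, w=175) cum 401  ← median
  x=16 (R, w=110) cum 511
  x=24 (T, w=110) cum 621
⇒ x* = 8
y-coordinate, sorted with cumulative weight:
  y=0 (P, w=175) cum 175
  y=0 (T, w=110) cum 285
  y=5 (Q, w=100) cum 385  ← median
  y=12 (V, w=60) cum 445
  y=14 (R, w=110) cum 555
  y=19 (S, w=6) cum 561
  y=24 (U, w=60) cum 621
⇒ y* = 5

(8, 5)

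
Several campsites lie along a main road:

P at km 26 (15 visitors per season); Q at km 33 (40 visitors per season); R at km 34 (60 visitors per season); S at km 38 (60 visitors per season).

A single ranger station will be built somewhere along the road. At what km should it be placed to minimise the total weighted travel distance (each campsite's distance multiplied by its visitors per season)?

For a sum of weighted absolute distances on a line, the optimum is the weighted median (not the mean). Total weight W = 175; half-weight = 87.5.
Sort by position and accumulate weight:
  km 26 (P, w=15) → cum 15
  km 33 (Q, w=40) → cum 55
  km 34 (R, w=60) → cum 115  ≥ 87.5 → median here
  km 38 (S, w=60) → cum 175
Optimal location: km 34.

x = 34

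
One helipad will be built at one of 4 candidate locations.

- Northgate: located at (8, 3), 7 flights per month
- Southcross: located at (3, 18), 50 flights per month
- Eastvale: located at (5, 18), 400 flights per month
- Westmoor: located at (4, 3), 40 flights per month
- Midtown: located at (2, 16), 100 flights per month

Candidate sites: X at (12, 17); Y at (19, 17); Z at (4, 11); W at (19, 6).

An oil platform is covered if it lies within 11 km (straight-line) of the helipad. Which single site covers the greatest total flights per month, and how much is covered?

Coverage radius r = 11 km; a point is covered iff (Δx)²+(Δy)² ≤ 11² = 121.
  X (12, 17): covers {Southcross, Eastvale, Midtown} → 550
  Y (19, 17): covers {none} → 0
  Z (4, 11): covers {Northgate, Southcross, Eastvale, Westmoor, Midtown} → 597
  W (19, 6): covers {none} → 0
Maximum coverage at Z: 597 flights per month.

Z, covering 597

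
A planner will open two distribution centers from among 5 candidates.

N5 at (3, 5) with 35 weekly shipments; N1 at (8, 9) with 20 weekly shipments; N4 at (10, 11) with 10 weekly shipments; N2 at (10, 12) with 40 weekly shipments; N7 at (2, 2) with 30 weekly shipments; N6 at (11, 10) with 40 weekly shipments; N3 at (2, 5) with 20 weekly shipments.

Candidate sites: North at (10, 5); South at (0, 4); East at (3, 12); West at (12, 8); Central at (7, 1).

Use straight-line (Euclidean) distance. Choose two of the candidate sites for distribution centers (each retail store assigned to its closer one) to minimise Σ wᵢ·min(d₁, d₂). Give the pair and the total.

Evaluate every pair (each demand assigned to the nearer of the two):
  {South, West}: total = 627.1
  {West, Central}: total = 865.9
  {North, South}: total = 873.7
  {South, East}: total = 1037.4
  {North, West}: total = 1048.2
  {East, West}: total = 1074.8
  {North, Central}: total = 1112.4
  {North, East}: total = 1276.1
  {East, Central}: total = 1276.2
  {South, Central}: total = 1355.9
Best pair: {South, West} with total 627.1.

{South, West}, total 627.1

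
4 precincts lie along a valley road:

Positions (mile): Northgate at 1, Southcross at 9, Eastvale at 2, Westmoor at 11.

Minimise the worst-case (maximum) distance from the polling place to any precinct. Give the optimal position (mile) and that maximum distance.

location 6, max distance 5

The 1-center on a line is the midpoint of the two extreme points: leftmost at 1, rightmost at 11.
Optimal location = (1 + 11)/2 = 6; maximum distance = (11 − 1)/2 = 5.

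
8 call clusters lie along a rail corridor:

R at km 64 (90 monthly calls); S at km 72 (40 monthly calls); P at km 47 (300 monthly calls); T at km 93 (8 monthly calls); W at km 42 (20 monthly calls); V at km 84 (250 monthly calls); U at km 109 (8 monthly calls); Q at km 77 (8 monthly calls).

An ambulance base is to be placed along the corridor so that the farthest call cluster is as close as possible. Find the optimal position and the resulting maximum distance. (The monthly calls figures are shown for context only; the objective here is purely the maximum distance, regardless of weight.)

The 1-center on a line is the midpoint of the two extreme points: leftmost at 42, rightmost at 109.
Optimal location = (42 + 109)/2 = 75.5; maximum distance = (109 − 42)/2 = 33.5.

location 75.5, max distance 33.5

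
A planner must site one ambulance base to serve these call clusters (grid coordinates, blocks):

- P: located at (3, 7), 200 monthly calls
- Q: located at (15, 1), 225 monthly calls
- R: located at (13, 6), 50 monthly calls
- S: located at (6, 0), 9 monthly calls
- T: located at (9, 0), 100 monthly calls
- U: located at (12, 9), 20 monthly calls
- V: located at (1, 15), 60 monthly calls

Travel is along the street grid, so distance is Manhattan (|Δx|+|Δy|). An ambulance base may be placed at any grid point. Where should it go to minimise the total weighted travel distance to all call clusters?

Manhattan distance separates: Σwᵢ(|x−xᵢ|+|y−yᵢ|) = Σwᵢ|x−xᵢ| + Σwᵢ|y−yᵢ|, so x and y are optimised independently as 1-D weighted medians.
Total weight W = 664; half = 332.
x-coordinate, sorted with cumulative weight:
  x=1 (V, w=60) cum 60
  x=3 (P, w=200) cum 260
  x=6 (S, w=9) cum 269
  x=9 (T, w=100) cum 369  ← median
  x=12 (U, w=20) cum 389
  x=13 (R, w=50) cum 439
  x=15 (Q, w=225) cum 664
⇒ x* = 9
y-coordinate, sorted with cumulative weight:
  y=0 (S, w=9) cum 9
  y=0 (T, w=100) cum 109
  y=1 (Q, w=225) cum 334  ← median
  y=6 (R, w=50) cum 384
  y=7 (P, w=200) cum 584
  y=9 (U, w=20) cum 604
  y=15 (V, w=60) cum 664
⇒ y* = 1

(9, 1)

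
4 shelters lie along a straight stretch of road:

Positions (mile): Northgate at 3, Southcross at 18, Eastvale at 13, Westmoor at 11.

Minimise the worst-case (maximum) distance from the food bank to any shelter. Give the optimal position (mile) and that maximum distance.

location 10.5, max distance 7.5

The 1-center on a line is the midpoint of the two extreme points: leftmost at 3, rightmost at 18.
Optimal location = (3 + 18)/2 = 10.5; maximum distance = (18 − 3)/2 = 7.5.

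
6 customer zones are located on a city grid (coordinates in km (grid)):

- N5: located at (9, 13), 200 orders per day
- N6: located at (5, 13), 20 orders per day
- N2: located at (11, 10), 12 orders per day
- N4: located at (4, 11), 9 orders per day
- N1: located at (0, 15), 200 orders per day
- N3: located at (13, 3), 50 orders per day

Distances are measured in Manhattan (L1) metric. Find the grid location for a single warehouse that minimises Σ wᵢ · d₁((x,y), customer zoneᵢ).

Manhattan distance separates: Σwᵢ(|x−xᵢ|+|y−yᵢ|) = Σwᵢ|x−xᵢ| + Σwᵢ|y−yᵢ|, so x and y are optimised independently as 1-D weighted medians.
Total weight W = 491; half = 245.5.
x-coordinate, sorted with cumulative weight:
  x=0 (N1, w=200) cum 200
  x=4 (N4, w=9) cum 209
  x=5 (N6, w=20) cum 229
  x=9 (N5, w=200) cum 429  ← median
  x=11 (N2, w=12) cum 441
  x=13 (N3, w=50) cum 491
⇒ x* = 9
y-coordinate, sorted with cumulative weight:
  y=3 (N3, w=50) cum 50
  y=10 (N2, w=12) cum 62
  y=11 (N4, w=9) cum 71
  y=13 (N5, w=200) cum 271  ← median
  y=13 (N6, w=20) cum 291
  y=15 (N1, w=200) cum 491
⇒ y* = 13

(9, 13)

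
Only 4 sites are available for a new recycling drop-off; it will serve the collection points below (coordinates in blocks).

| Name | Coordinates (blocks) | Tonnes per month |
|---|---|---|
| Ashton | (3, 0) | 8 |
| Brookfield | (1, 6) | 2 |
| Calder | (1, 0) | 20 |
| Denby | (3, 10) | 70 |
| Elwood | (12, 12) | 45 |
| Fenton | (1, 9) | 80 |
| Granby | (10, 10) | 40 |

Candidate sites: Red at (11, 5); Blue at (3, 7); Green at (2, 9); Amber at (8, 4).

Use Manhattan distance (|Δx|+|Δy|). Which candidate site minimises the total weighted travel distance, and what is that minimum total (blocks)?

Total weighted distance at each candidate:
  Red (11, 5): total = 3056
  Blue (3, 7): total = 1802
  Green (2, 9): total = 1453
  Amber (8, 4): total = 2900
Minimum is at Green with total 1453 blocks.

Green, total 1453 blocks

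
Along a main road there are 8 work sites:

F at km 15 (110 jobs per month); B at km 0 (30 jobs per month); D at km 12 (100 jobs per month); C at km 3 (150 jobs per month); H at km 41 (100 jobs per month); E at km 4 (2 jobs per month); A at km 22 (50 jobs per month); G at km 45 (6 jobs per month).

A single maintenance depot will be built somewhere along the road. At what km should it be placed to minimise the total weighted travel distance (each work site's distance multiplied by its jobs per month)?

For a sum of weighted absolute distances on a line, the optimum is the weighted median (not the mean). Total weight W = 548; half-weight = 274.
Sort by position and accumulate weight:
  km 0 (B, w=30) → cum 30
  km 3 (C, w=150) → cum 180
  km 4 (E, w=2) → cum 182
  km 12 (D, w=100) → cum 282  ≥ 274 → median here
  km 15 (F, w=110) → cum 392
  km 22 (A, w=50) → cum 442
  km 41 (H, w=100) → cum 542
  km 45 (G, w=6) → cum 548
Optimal location: km 12.

x = 12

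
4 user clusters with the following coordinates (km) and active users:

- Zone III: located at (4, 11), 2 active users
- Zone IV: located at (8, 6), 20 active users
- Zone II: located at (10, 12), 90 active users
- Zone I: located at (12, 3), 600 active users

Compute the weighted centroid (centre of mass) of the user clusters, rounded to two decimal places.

The minimiser of Σwᵢ‖p−pᵢ‖² is the weighted centroid p* = (Σwᵢpᵢ)/(Σwᵢ).
Σwᵢ = 712.
Σwᵢxᵢ = 2·4 + 20·8 + 90·10 + 600·12 = 8268.
Σwᵢyᵢ = 2·11 + 20·6 + 90·12 + 600·3 = 3022.
x* = 8268/712 = 11.61, y* = 3022/712 = 4.24.

(11.61, 4.24)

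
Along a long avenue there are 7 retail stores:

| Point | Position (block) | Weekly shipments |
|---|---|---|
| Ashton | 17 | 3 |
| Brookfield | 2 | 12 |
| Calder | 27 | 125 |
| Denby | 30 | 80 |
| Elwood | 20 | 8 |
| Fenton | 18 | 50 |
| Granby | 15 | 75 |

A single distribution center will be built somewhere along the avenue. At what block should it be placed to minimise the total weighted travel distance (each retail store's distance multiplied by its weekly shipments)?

x = 27

For a sum of weighted absolute distances on a line, the optimum is the weighted median (not the mean). Total weight W = 353; half-weight = 176.5.
Sort by position and accumulate weight:
  block 2 (Brookfield, w=12) → cum 12
  block 15 (Granby, w=75) → cum 87
  block 17 (Ashton, w=3) → cum 90
  block 18 (Fenton, w=50) → cum 140
  block 20 (Elwood, w=8) → cum 148
  block 27 (Calder, w=125) → cum 273  ≥ 176.5 → median here
  block 30 (Denby, w=80) → cum 353
Optimal location: block 27.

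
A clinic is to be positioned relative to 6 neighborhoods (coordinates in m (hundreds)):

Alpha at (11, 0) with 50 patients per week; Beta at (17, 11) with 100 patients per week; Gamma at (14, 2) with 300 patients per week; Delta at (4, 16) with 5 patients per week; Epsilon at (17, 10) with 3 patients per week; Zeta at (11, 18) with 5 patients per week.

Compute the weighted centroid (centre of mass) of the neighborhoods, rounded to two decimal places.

The minimiser of Σwᵢ‖p−pᵢ‖² is the weighted centroid p* = (Σwᵢpᵢ)/(Σwᵢ).
Σwᵢ = 463.
Σwᵢxᵢ = 50·11 + 100·17 + 300·14 + 5·4 + 3·17 + 5·11 = 6576.
Σwᵢyᵢ = 50·0 + 100·11 + 300·2 + 5·16 + 3·10 + 5·18 = 1900.
x* = 6576/463 = 14.20, y* = 1900/463 = 4.10.

(14.20, 4.10)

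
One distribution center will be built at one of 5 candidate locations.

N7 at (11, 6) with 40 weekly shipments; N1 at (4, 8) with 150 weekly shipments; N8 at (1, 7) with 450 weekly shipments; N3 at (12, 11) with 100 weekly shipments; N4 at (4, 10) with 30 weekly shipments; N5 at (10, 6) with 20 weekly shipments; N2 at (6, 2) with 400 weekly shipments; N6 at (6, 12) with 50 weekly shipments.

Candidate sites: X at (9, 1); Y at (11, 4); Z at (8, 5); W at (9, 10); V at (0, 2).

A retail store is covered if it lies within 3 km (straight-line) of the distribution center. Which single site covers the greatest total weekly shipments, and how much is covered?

Y, covering 60

Coverage radius r = 3 km; a point is covered iff (Δx)²+(Δy)² ≤ 3² = 9.
  X (9, 1): covers {none} → 0
  Y (11, 4): covers {N7, N5} → 60
  Z (8, 5): covers {N5} → 20
  W (9, 10): covers {none} → 0
  V (0, 2): covers {none} → 0
Maximum coverage at Y: 60 weekly shipments.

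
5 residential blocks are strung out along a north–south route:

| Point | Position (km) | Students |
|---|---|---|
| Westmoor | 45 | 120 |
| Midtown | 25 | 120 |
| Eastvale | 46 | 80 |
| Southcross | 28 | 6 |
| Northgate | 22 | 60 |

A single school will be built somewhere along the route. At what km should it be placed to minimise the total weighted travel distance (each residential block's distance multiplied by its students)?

x = 45

For a sum of weighted absolute distances on a line, the optimum is the weighted median (not the mean). Total weight W = 386; half-weight = 193.
Sort by position and accumulate weight:
  km 22 (Northgate, w=60) → cum 60
  km 25 (Midtown, w=120) → cum 180
  km 28 (Southcross, w=6) → cum 186
  km 45 (Westmoor, w=120) → cum 306  ≥ 193 → median here
  km 46 (Eastvale, w=80) → cum 386
Optimal location: km 45.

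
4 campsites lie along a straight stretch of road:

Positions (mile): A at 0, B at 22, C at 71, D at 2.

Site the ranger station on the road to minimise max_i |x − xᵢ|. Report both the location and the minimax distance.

location 35.5, max distance 35.5

The 1-center on a line is the midpoint of the two extreme points: leftmost at 0, rightmost at 71.
Optimal location = (0 + 71)/2 = 35.5; maximum distance = (71 − 0)/2 = 35.5.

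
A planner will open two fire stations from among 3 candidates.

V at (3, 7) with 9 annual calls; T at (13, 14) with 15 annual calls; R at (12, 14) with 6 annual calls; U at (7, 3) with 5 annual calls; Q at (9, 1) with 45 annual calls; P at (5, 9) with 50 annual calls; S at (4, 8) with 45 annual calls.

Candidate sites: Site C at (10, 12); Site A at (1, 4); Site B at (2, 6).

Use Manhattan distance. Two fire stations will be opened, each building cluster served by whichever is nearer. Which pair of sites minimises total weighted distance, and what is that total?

{Site C, Site B}, total 1177

Evaluate every pair (each demand assigned to the nearer of the two):
  {Site C, Site B}: total = 1177
  {Site C, Site A}: total = 1389
  {Site A, Site B}: total = 1421
Best pair: {Site C, Site B} with total 1177.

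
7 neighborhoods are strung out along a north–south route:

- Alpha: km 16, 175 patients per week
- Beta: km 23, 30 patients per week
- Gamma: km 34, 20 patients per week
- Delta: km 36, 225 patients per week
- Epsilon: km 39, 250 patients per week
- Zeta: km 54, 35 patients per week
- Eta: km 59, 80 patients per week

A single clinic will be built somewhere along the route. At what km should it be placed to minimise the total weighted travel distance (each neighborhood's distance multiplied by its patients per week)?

For a sum of weighted absolute distances on a line, the optimum is the weighted median (not the mean). Total weight W = 815; half-weight = 407.5.
Sort by position and accumulate weight:
  km 16 (Alpha, w=175) → cum 175
  km 23 (Beta, w=30) → cum 205
  km 34 (Gamma, w=20) → cum 225
  km 36 (Delta, w=225) → cum 450  ≥ 407.5 → median here
  km 39 (Epsilon, w=250) → cum 700
  km 54 (Zeta, w=35) → cum 735
  km 59 (Eta, w=80) → cum 815
Optimal location: km 36.

x = 36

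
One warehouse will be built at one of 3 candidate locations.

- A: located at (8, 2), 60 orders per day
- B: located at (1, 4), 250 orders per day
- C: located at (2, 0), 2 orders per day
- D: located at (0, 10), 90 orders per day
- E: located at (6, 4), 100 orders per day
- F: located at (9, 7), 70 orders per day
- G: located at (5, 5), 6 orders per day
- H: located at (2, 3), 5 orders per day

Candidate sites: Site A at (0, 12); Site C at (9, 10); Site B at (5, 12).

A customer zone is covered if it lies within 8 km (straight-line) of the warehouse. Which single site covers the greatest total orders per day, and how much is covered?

Coverage radius r = 8 km; a point is covered iff (Δx)²+(Δy)² ≤ 8² = 64.
  Site A (0, 12): covers {D} → 90
  Site C (9, 10): covers {E, F, G} → 176
  Site B (5, 12): covers {D, F, G} → 166
Maximum coverage at Site C: 176 orders per day.

Site C, covering 176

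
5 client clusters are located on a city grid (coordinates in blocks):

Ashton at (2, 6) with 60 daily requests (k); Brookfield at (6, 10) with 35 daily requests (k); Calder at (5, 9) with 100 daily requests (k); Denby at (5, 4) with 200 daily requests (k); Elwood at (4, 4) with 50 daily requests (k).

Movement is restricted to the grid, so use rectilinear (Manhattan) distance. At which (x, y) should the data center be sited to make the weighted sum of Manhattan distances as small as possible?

Manhattan distance separates: Σwᵢ(|x−xᵢ|+|y−yᵢ|) = Σwᵢ|x−xᵢ| + Σwᵢ|y−yᵢ|, so x and y are optimised independently as 1-D weighted medians.
Total weight W = 445; half = 222.5.
x-coordinate, sorted with cumulative weight:
  x=2 (Ashton, w=60) cum 60
  x=4 (Elwood, w=50) cum 110
  x=5 (Calder, w=100) cum 210
  x=5 (Denby, w=200) cum 410  ← median
  x=6 (Brookfield, w=35) cum 445
⇒ x* = 5
y-coordinate, sorted with cumulative weight:
  y=4 (Denby, w=200) cum 200
  y=4 (Elwood, w=50) cum 250  ← median
  y=6 (Ashton, w=60) cum 310
  y=9 (Calder, w=100) cum 410
  y=10 (Brookfield, w=35) cum 445
⇒ y* = 4

(5, 4)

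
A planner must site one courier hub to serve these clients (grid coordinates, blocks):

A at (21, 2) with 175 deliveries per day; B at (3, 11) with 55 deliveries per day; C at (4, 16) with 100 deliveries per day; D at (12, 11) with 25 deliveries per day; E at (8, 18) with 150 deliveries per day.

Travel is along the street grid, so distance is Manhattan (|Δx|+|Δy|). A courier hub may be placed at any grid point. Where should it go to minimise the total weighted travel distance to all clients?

(8, 11)

Manhattan distance separates: Σwᵢ(|x−xᵢ|+|y−yᵢ|) = Σwᵢ|x−xᵢ| + Σwᵢ|y−yᵢ|, so x and y are optimised independently as 1-D weighted medians.
Total weight W = 505; half = 252.5.
x-coordinate, sorted with cumulative weight:
  x=3 (B, w=55) cum 55
  x=4 (C, w=100) cum 155
  x=8 (E, w=150) cum 305  ← median
  x=12 (D, w=25) cum 330
  x=21 (A, w=175) cum 505
⇒ x* = 8
y-coordinate, sorted with cumulative weight:
  y=2 (A, w=175) cum 175
  y=11 (B, w=55) cum 230
  y=11 (D, w=25) cum 255  ← median
  y=16 (C, w=100) cum 355
  y=18 (E, w=150) cum 505
⇒ y* = 11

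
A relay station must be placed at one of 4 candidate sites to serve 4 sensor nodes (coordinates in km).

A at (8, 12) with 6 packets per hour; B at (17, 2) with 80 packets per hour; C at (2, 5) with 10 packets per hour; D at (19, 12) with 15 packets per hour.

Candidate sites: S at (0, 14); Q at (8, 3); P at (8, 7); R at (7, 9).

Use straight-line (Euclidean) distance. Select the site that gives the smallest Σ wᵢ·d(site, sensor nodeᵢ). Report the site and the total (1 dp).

Q, total 1054.9 km

Total weighted distance at each candidate:
  S (0, 14): total = 2092.9
  Q (8, 3): total = 1054.9
  P (8, 7): total = 1098.1
  R (7, 9): total = 1245.1
Minimum is at Q with total 1054.9 km.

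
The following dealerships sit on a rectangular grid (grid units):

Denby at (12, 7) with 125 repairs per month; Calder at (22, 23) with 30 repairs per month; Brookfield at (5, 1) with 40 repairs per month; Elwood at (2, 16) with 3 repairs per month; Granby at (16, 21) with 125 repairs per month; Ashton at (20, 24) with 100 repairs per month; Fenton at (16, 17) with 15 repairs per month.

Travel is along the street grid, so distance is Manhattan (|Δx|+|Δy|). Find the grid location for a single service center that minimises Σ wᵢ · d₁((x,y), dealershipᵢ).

(16, 21)

Manhattan distance separates: Σwᵢ(|x−xᵢ|+|y−yᵢ|) = Σwᵢ|x−xᵢ| + Σwᵢ|y−yᵢ|, so x and y are optimised independently as 1-D weighted medians.
Total weight W = 438; half = 219.
x-coordinate, sorted with cumulative weight:
  x=2 (Elwood, w=3) cum 3
  x=5 (Brookfield, w=40) cum 43
  x=12 (Denby, w=125) cum 168
  x=16 (Granby, w=125) cum 293  ← median
  x=16 (Fenton, w=15) cum 308
  x=20 (Ashton, w=100) cum 408
  x=22 (Calder, w=30) cum 438
⇒ x* = 16
y-coordinate, sorted with cumulative weight:
  y=1 (Brookfield, w=40) cum 40
  y=7 (Denby, w=125) cum 165
  y=16 (Elwood, w=3) cum 168
  y=17 (Fenton, w=15) cum 183
  y=21 (Granby, w=125) cum 308  ← median
  y=23 (Calder, w=30) cum 338
  y=24 (Ashton, w=100) cum 438
⇒ y* = 21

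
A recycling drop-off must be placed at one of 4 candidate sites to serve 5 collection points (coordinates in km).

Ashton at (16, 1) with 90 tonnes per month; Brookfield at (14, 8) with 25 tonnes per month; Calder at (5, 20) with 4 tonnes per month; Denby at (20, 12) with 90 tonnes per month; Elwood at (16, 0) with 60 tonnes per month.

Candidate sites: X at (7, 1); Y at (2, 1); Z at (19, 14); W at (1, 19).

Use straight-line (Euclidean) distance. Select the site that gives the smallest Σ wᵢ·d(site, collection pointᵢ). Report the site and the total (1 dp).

Z, total 2517.2 km

Total weighted distance at each candidate:
  X (7, 1): total = 3209.9
  Y (2, 1): total = 4424.9
  Z (19, 14): total = 2517.2
  W (1, 19): total = 5825.8
Minimum is at Z with total 2517.2 km.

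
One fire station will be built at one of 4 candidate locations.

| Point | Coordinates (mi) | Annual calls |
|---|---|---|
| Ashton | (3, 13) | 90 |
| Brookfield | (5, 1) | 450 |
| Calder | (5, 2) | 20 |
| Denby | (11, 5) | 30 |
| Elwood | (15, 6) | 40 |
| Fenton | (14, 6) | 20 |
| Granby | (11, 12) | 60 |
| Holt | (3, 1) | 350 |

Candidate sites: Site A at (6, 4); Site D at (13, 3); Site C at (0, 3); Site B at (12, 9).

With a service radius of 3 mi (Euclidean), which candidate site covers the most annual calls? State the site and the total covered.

Coverage radius r = 3 mi; a point is covered iff (Δx)²+(Δy)² ≤ 3² = 9.
  Site A (6, 4): covers {Calder} → 20
  Site D (13, 3): covers {Denby} → 30
  Site C (0, 3): covers {none} → 0
  Site B (12, 9): covers {none} → 0
Maximum coverage at Site D: 30 annual calls.

Site D, covering 30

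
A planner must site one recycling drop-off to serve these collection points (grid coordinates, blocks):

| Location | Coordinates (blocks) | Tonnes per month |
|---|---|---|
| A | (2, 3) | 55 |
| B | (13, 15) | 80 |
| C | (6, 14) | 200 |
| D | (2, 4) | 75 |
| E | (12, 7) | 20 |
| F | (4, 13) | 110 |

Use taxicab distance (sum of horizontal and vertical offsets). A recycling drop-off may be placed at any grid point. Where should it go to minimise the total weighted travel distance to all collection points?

Manhattan distance separates: Σwᵢ(|x−xᵢ|+|y−yᵢ|) = Σwᵢ|x−xᵢ| + Σwᵢ|y−yᵢ|, so x and y are optimised independently as 1-D weighted medians.
Total weight W = 540; half = 270.
x-coordinate, sorted with cumulative weight:
  x=2 (A, w=55) cum 55
  x=2 (D, w=75) cum 130
  x=4 (F, w=110) cum 240
  x=6 (C, w=200) cum 440  ← median
  x=12 (E, w=20) cum 460
  x=13 (B, w=80) cum 540
⇒ x* = 6
y-coordinate, sorted with cumulative weight:
  y=3 (A, w=55) cum 55
  y=4 (D, w=75) cum 130
  y=7 (E, w=20) cum 150
  y=13 (F, w=110) cum 260
  y=14 (C, w=200) cum 460  ← median
  y=15 (B, w=80) cum 540
⇒ y* = 14

(6, 14)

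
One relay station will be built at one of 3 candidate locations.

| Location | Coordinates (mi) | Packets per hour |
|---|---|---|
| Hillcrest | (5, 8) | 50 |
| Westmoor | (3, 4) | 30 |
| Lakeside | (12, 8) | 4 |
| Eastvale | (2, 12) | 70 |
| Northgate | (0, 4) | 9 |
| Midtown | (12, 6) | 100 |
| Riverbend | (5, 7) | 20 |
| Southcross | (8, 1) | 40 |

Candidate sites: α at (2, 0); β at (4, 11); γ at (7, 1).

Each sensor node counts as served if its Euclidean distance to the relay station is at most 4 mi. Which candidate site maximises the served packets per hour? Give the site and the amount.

β, covering 120

Coverage radius r = 4 mi; a point is covered iff (Δx)²+(Δy)² ≤ 4² = 16.
  α (2, 0): covers {none} → 0
  β (4, 11): covers {Hillcrest, Eastvale} → 120
  γ (7, 1): covers {Southcross} → 40
Maximum coverage at β: 120 packets per hour.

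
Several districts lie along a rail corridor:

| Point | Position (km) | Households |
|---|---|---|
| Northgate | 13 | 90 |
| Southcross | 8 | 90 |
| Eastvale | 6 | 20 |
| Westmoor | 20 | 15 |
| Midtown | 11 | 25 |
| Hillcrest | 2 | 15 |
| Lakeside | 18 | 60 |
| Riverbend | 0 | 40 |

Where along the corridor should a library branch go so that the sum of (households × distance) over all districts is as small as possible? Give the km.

For a sum of weighted absolute distances on a line, the optimum is the weighted median (not the mean). Total weight W = 355; half-weight = 177.5.
Sort by position and accumulate weight:
  km 0 (Riverbend, w=40) → cum 40
  km 2 (Hillcrest, w=15) → cum 55
  km 6 (Eastvale, w=20) → cum 75
  km 8 (Southcross, w=90) → cum 165
  km 11 (Midtown, w=25) → cum 190  ≥ 177.5 → median here
  km 13 (Northgate, w=90) → cum 280
  km 18 (Lakeside, w=60) → cum 340
  km 20 (Westmoor, w=15) → cum 355
Optimal location: km 11.

x = 11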